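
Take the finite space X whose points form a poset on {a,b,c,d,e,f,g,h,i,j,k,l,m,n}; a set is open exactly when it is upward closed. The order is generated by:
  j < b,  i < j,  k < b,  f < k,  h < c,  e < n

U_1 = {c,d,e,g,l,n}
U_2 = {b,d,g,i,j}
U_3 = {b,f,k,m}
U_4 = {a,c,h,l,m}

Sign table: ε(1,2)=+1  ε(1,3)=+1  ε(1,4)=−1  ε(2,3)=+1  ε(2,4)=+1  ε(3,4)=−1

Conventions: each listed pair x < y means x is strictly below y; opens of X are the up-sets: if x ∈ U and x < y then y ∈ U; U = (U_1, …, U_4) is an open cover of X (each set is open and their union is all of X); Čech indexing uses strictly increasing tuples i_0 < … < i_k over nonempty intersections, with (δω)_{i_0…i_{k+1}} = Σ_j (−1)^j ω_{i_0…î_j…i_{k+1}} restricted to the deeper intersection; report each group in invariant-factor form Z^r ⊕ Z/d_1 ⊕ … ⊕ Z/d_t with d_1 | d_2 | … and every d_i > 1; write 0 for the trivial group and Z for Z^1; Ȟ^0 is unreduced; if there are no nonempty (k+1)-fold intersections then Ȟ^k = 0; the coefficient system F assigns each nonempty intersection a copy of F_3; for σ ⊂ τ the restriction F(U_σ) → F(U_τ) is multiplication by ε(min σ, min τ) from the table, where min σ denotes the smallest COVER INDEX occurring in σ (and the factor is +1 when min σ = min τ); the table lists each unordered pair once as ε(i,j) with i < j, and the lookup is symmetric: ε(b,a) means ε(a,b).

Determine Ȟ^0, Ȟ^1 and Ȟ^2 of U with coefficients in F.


cover nerve:
  U12={d,g} U14={c,l} U23={b} U34={m}
C dims 4,4; δ0: rk_F3 3
Ȟ^0: (4−3)−0=1 ⇒ Z/3
Ȟ^1: (4−0)−3=1 ⇒ Z/3
Ȟ^2: (0−0)−0=0 ⇒ 0

Ȟ^0 ≅ Z/3; Ȟ^1 ≅ Z/3; Ȟ^2 ≅ 0


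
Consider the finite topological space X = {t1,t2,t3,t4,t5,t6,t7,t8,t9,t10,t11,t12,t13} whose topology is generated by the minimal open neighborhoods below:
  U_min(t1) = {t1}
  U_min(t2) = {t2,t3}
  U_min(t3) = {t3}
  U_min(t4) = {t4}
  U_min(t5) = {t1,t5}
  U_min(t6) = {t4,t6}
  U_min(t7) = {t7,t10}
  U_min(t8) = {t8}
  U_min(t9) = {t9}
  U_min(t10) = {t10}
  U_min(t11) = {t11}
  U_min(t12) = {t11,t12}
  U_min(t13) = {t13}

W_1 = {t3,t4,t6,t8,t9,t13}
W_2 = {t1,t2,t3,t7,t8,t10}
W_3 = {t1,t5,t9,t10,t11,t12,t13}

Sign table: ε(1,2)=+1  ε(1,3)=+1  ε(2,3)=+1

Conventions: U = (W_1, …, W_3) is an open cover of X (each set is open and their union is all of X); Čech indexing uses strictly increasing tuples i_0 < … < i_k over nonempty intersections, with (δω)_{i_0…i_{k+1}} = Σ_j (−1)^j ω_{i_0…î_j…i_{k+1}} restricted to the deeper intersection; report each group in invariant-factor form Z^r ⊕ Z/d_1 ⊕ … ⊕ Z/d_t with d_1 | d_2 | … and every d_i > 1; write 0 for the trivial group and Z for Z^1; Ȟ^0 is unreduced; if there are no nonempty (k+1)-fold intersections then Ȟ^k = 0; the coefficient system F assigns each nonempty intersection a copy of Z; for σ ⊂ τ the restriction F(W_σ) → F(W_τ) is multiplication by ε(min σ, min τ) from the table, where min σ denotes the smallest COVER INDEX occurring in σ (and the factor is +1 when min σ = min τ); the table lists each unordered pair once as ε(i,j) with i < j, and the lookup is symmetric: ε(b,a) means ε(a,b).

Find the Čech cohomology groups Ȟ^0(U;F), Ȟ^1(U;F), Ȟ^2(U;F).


Ȟ^0 = Z, Ȟ^1 = Z, Ȟ^2 = 0

cover nerve:
  W12={t3,t8} W13={t9,t13} W23={t1,t10}
C dims 3,3; δ0: rk 2, SNF 1^2
Ȟ^0: (3−2)−0=1 ⇒ Z
Ȟ^1: (3−0)−2=1 ⇒ Z
Ȟ^2: (0−0)−0=0 ⇒ 0


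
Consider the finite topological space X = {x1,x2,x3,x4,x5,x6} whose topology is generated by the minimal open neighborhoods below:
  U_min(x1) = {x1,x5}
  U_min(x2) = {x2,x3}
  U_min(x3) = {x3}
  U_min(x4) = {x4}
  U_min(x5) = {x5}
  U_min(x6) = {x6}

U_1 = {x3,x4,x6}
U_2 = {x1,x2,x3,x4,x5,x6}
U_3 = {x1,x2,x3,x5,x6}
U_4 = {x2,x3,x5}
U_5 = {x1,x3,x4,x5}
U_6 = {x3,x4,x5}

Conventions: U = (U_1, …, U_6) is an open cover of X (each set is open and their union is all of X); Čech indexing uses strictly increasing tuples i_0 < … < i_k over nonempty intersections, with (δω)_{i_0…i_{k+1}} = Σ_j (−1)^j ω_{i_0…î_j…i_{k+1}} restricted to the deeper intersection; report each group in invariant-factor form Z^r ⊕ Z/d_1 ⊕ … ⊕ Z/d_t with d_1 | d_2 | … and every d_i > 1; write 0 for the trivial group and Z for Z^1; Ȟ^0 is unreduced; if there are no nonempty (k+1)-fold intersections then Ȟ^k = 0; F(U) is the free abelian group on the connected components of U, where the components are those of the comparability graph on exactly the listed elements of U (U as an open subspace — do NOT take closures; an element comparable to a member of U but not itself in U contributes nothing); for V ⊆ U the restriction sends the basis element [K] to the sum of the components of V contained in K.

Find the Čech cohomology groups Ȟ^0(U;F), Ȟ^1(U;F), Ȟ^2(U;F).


Ȟ^0 = Z^4, Ȟ^1 = 0, Ȟ^2 = 0

cover nerve:
  U12={x3,x4,x6} U13={x3,x6} U14={x3} U15={x3,x4} U16={x3,x4} U23={x1,x2,x3,x5,x6} U24={x2,x3,x5} U25={x1,x3,x4,x5} U26={x3,x4,x5} U34={x2,x3,x5} U35={x1,x3,x5} U36={x3,x5} U45={x3,x5} U46={x3,x5} U56={x3,x4,x5}
  U123={x3,x6} U124={x3} U125={x3,x4} U126={x3,x4} U134={x3} U135={x3} U136={x3} U145={x3} U146={x3} U156={x3,x4} U234={x2,x3,x5} U235={x1,x3,x5} U236={x3,x5} U245={x3,x5} U246={x3,x5} U256={x3,x4,x5} U345={x3,x5} U346={x3,x5} U356={x3,x5} U456={x3,x5}
  U1234={x3} U1235={x3} U1236={x3} U1245={x3} U1246={x3} U1256={x3,x4} U1345={x3} U1346={x3} U1356={x3} U1456={x3} U2345={x3,x5} U2346={x3,x5} U2356={x3,x5} U2456={x3,x5} U3456={x3,x5}
  U12345={x3} U12346={x3} U12356={x3} U12456={x3} U13456={x3} U23456={x3,x5}
  U123456={x3}
components per intersection:
  U1: {x3} {x4} {x6}
  U2: {x1,x5} {x2,x3} {x4} {x6}
  U3: {x1,x5} {x2,x3} {x6}
  U4: {x2,x3} {x5}
  U5: {x1,x5} {x3} {x4}
  U6: {x3} {x4} {x5}
  U12: {x3} {x4} {x6}
  U13: {x3} {x6}
  U14: {x3}
  U15: {x3} {x4}
  U16: {x3} {x4}
  U23: {x1,x5} {x2,x3} {x6}
  U24: {x2,x3} {x5}
  U25: {x1,x5} {x3} {x4}
  U26: {x3} {x4} {x5}
  U34: {x2,x3} {x5}
  U35: {x1,x5} {x3}
  U36: {x3} {x5}
  U45: {x3} {x5}
  U46: {x3} {x5}
  U56: {x3} {x4} {x5}
  U123: {x3} {x6}
  U124: {x3}
  U125: {x3} {x4}
  U126: {x3} {x4}
  U134: {x3}
  U135: {x3}
  U136: {x3}
  U145: {x3}
  U146: {x3}
  U156: {x3} {x4}
  U234: {x2,x3} {x5}
  U235: {x1,x5} {x3}
  U236: {x3} {x5}
  U245: {x3} {x5}
  U246: {x3} {x5}
  U256: {x3} {x4} {x5}
  U345: {x3} {x5}
  U346: {x3} {x5}
  U356: {x3} {x5}
  U456: {x3} {x5}
  U1234: {x3}
  U1235: {x3}
  U1236: {x3}
  U1245: {x3}
  U1246: {x3}
  U1256: {x3} {x4}
  U1345: {x3}
  U1346: {x3}
  U1356: {x3}
  U1456: {x3}
  U2345: {x3} {x5}
  U2346: {x3} {x5}
  U2356: {x3} {x5}
  U2456: {x3} {x5}
  U3456: {x3} {x5}
  U12345: {x3}
  U12346: {x3}
  U12356: {x3}
  U12456: {x3}
  U13456: {x3}
  U23456: {x3} {x5}
  U123456: {x3}
C dims 18,34,35,21; δ0: rk 14, SNF 1^14; δ1: rk 20, SNF 1^20; δ2: rk 15, SNF 1^15
Ȟ^0: (18−14)−0=4 ⇒ Z^4
Ȟ^1: (34−20)−14=0 ⇒ 0
Ȟ^2: (35−15)−20=0 ⇒ 0


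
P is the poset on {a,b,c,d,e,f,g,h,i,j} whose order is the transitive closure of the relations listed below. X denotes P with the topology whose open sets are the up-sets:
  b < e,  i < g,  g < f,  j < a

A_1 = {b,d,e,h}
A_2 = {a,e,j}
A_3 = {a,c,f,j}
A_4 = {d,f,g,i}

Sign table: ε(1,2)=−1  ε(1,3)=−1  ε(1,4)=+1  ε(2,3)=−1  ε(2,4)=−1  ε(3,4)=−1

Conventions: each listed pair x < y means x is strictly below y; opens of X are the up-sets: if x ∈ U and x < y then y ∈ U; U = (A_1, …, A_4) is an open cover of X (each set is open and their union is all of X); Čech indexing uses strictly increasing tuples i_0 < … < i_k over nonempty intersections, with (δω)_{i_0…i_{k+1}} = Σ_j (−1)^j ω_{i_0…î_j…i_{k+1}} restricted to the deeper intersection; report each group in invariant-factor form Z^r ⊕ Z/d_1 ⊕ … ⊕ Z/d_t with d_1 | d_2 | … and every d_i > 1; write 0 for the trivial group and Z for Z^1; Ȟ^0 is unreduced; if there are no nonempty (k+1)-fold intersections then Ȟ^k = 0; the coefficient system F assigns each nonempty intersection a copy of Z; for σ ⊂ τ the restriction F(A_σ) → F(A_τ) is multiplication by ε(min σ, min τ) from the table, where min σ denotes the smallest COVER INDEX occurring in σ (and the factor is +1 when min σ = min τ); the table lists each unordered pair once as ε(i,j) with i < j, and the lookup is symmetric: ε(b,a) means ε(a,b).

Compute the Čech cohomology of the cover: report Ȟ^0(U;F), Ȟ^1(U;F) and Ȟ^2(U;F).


nonempty intersections:
  A12={e} A14={d} A23={a,j} A34={f}
C dims 4,4; δ0: rk 4, SNF 1^3·2
Ȟ^0: (4−4)−0=0 ⇒ 0
Ȟ^1: (4−0)−4=0 plus torsion [2] ⇒ Z/2
Ȟ^2: (0−0)−0=0 ⇒ 0

Ȟ^0(U;F) ≅ 0, Ȟ^1(U;F) ≅ Z/2, Ȟ^2(U;F) ≅ 0


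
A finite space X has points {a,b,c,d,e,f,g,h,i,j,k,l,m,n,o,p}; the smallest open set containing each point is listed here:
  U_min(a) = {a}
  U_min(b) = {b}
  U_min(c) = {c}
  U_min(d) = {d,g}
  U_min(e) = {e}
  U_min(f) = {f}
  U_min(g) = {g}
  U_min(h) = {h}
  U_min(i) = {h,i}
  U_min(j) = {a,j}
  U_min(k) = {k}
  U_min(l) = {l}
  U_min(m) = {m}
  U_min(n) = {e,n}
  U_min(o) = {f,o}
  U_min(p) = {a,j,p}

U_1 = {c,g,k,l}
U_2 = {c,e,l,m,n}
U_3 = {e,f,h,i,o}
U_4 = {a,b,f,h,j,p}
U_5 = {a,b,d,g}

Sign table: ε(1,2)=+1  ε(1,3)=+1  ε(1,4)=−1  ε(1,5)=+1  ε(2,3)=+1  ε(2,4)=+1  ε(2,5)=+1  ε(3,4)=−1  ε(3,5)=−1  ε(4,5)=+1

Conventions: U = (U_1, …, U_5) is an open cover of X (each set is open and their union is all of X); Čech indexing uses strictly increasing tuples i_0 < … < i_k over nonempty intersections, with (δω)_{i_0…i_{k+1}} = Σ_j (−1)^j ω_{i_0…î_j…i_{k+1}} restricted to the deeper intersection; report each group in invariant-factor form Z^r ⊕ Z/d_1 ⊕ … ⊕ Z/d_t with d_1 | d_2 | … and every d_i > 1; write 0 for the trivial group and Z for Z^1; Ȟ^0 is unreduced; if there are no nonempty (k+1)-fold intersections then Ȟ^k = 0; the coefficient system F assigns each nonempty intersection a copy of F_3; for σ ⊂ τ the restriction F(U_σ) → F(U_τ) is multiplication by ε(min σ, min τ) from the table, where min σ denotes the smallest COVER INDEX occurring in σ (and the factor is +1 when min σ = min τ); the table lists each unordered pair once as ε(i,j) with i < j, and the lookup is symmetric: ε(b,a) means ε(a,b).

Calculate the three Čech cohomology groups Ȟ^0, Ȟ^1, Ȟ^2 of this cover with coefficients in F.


Ȟ^0(U;F) ≅ 0, Ȟ^1(U;F) ≅ 0, Ȟ^2(U;F) ≅ 0

nonempty intersections:
  U12={c,l} U15={g} U23={e} U34={f,h} U45={a,b}
C dims 5,5; δ0: rk_F3 5
Ȟ^0: (5−5)−0=0 ⇒ 0
Ȟ^1: (5−0)−5=0 ⇒ 0
Ȟ^2: (0−0)−0=0 ⇒ 0


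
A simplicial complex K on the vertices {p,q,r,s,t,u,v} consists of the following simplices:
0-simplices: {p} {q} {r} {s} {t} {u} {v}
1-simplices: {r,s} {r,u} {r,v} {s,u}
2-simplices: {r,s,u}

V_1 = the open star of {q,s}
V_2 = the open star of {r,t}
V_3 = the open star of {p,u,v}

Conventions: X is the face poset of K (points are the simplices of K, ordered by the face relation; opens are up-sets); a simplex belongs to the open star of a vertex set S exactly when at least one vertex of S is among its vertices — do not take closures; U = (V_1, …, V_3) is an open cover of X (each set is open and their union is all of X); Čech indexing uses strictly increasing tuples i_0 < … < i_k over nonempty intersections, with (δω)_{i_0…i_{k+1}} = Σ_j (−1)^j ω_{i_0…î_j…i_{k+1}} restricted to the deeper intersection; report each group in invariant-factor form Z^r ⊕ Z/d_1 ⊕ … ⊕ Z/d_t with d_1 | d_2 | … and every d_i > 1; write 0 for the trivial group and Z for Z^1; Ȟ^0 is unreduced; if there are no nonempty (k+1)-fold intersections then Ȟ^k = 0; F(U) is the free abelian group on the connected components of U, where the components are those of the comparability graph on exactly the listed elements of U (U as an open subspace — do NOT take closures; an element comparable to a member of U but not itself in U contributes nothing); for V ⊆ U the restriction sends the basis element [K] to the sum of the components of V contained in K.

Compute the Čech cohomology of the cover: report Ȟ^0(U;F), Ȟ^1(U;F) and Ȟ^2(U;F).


Ȟ^0(U;F) ≅ Z^4, Ȟ^1(U;F) ≅ 0 and Ȟ^2(U;F) ≅ 0

nerve simplices:
  V1={{q},{s},{r,s},{s,u},{r,s,u}} V2={{r},{t},{r,s},{r,u},{r,v},{r,s,u}} V3={{p},{u},{v},{r,u},{r,v},{s,u},{r,s,u}}
  V12={{r,s},{r,s,u}} V13={{s,u},{r,s,u}} V23={{r,u},{r,v},{r,s,u}}
  V123={{r,s,u}}
components per intersection:
  V1: {{q}} {{s},{r,s},{s,u},{r,s,u}}
  V2: {{r},{r,s},{r,u},{r,v},{r,s,u}} {{t}}
  V3: {{p}} {{u},{r,u},{s,u},{r,s,u}} {{v},{r,v}}
  V12: {{r,s},{r,s,u}}
  V13: {{s,u},{r,s,u}}
  V23: {{r,u},{r,s,u}} {{r,v}}
  V123: {{r,s,u}}
C dims 7,4,1; δ0: rk 3, SNF 1^3; δ1: rk 1, SNF 1^1
degree 0: 7−3−0 = 4 → Ȟ^0 ≅ Z^4
degree 1: 4−1−3 = 0 → Ȟ^1 ≅ 0
degree 2: 1−0−1 = 0 → Ȟ^2 ≅ 0


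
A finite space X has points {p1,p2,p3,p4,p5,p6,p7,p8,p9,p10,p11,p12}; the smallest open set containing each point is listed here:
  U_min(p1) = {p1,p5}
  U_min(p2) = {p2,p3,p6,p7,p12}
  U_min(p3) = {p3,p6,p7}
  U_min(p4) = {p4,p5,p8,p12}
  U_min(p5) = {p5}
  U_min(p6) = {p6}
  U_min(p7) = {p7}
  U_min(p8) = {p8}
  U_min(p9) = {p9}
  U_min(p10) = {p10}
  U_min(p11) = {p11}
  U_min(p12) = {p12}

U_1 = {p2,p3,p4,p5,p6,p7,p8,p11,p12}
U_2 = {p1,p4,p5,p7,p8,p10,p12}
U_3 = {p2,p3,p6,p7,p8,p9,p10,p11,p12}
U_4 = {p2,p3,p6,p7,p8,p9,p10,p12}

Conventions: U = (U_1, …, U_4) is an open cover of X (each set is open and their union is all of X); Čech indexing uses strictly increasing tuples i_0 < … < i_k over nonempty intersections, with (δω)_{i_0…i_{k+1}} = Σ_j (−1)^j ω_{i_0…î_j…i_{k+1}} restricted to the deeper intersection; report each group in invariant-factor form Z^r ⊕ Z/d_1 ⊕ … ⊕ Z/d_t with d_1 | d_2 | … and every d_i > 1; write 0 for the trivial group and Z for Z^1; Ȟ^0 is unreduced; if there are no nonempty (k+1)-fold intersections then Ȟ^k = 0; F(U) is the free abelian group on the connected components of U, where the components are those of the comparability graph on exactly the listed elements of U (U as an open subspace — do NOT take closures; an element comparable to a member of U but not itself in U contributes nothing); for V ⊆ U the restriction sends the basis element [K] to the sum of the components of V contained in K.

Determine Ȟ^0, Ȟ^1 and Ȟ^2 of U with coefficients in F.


nonempty overlaps:
  U12={p4,p5,p7,p8,p12} U13={p2,p3,p6,p7,p8,p11,p12} U14={p2,p3,p6,p7,p8,p12} U23={p7,p8,p10,p12} U24={p7,p8,p10,p12} U34={p2,p3,p6,p7,p8,p9,p10,p12}
  U123={p7,p8,p12} U124={p7,p8,p12} U134={p2,p3,p6,p7,p8,p12} U234={p7,p8,p10,p12}
  U1234={p7,p8,p12}
components per intersection:
  U1: {p2,p3,p4,p5,p6,p7,p8,p12} {p11}
  U2: {p1,p4,p5,p8,p12} {p7} {p10}
  U3: {p2,p3,p6,p7,p12} {p8} {p9} {p10} {p11}
  U4: {p2,p3,p6,p7,p12} {p8} {p9} {p10}
  U12: {p4,p5,p8,p12} {p7}
  U13: {p2,p3,p6,p7,p12} {p8} {p11}
  U14: {p2,p3,p6,p7,p12} {p8}
  U23: {p7} {p8} {p10} {p12}
  U24: {p7} {p8} {p10} {p12}
  U34: {p2,p3,p6,p7,p12} {p8} {p9} {p10}
  U123: {p7} {p8} {p12}
  U124: {p7} {p8} {p12}
  U134: {p2,p3,p6,p7,p12} {p8}
  U234: {p7} {p8} {p10} {p12}
  U1234: {p7} {p8} {p12}
C dims 14,19,12,3; δ0: rk 10, SNF 1^10; δ1: rk 9, SNF 1^9; δ2: rk 3, SNF 1^3
degree 0: 14−10−0 = 4 → Ȟ^0 ≅ Z^4
degree 1: 19−9−10 = 0 → Ȟ^1 ≅ 0
degree 2: 12−3−9 = 0 → Ȟ^2 ≅ 0

Ȟ^0(U;F) ≅ Z^4; Ȟ^1(U;F) ≅ 0; Ȟ^2(U;F) ≅ 0


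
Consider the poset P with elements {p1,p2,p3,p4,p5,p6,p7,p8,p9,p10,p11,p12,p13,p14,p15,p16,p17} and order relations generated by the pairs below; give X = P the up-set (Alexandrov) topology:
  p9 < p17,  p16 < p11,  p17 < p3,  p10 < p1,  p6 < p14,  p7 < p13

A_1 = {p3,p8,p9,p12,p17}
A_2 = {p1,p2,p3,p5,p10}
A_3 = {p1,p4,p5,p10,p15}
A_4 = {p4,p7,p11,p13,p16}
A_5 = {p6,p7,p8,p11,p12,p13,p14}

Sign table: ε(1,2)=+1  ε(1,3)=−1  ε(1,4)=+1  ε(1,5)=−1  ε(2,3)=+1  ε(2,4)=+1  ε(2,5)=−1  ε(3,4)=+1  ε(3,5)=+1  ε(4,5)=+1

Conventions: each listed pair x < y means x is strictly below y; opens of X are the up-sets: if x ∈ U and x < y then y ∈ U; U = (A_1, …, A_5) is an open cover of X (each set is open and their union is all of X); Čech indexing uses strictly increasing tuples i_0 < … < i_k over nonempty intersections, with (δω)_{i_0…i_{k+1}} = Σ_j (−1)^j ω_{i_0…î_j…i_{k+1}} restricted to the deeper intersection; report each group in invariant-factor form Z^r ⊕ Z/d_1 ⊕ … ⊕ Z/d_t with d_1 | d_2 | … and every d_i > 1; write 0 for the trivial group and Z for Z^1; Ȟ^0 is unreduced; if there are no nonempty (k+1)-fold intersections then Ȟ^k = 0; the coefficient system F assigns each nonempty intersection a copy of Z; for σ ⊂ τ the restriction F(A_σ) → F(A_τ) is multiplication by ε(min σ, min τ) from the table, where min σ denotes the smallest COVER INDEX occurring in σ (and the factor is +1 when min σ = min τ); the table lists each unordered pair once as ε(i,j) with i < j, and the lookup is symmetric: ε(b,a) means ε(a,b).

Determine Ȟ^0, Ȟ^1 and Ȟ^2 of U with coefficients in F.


cover nerve:
  A12={p3} A15={p8,p12} A23={p1,p5,p10} A34={p4} A45={p7,p11,p13}
C dims 5,5; δ0: rk 5, SNF 1^4·2
Ȟ^0: (5−5)−0=0 ⇒ 0
Ȟ^1: (5−0)−5=0 plus torsion [2] ⇒ Z/2
Ȟ^2: (0−0)−0=0 ⇒ 0

Ȟ^0 ≅ 0, Ȟ^1 ≅ Z/2 and Ȟ^2 ≅ 0


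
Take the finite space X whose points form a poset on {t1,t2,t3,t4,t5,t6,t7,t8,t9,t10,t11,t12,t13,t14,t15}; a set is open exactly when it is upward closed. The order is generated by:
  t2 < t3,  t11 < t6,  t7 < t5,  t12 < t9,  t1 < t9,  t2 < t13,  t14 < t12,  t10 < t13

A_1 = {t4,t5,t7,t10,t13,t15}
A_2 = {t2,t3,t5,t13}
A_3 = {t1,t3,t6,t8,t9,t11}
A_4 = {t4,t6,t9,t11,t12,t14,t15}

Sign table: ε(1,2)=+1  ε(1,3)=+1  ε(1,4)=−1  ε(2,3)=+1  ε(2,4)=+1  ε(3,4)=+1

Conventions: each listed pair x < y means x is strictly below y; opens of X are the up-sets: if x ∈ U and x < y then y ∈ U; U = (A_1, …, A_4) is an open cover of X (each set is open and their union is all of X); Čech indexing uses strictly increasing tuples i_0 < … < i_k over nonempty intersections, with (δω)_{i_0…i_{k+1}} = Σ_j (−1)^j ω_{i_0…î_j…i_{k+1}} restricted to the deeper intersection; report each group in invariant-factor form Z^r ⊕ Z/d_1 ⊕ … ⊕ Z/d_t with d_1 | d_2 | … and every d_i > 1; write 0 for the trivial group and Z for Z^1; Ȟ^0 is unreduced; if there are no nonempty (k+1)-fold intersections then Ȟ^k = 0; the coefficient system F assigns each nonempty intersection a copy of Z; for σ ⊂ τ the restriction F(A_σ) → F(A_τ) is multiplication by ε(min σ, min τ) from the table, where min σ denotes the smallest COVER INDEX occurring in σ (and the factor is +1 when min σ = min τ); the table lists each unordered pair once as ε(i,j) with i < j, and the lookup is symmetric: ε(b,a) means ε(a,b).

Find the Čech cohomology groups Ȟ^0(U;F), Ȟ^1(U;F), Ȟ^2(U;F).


intersection data:
  A12={t5,t13} A14={t4,t15} A23={t3} A34={t6,t9,t11}
C dims 4,4; δ0: rk 4, SNF 1^3·2
Ȟ^0 = (4 − 4) − 0 = 0, so Ȟ^0 ≅ 0
Ȟ^1 = (4 − 0) − 4 = 0 plus torsion [2], so Ȟ^1 ≅ Z/2
Ȟ^2 = (0 − 0) − 0 = 0, so Ȟ^2 ≅ 0

Ȟ^0 ≅ 0; Ȟ^1 ≅ Z/2; Ȟ^2 ≅ 0


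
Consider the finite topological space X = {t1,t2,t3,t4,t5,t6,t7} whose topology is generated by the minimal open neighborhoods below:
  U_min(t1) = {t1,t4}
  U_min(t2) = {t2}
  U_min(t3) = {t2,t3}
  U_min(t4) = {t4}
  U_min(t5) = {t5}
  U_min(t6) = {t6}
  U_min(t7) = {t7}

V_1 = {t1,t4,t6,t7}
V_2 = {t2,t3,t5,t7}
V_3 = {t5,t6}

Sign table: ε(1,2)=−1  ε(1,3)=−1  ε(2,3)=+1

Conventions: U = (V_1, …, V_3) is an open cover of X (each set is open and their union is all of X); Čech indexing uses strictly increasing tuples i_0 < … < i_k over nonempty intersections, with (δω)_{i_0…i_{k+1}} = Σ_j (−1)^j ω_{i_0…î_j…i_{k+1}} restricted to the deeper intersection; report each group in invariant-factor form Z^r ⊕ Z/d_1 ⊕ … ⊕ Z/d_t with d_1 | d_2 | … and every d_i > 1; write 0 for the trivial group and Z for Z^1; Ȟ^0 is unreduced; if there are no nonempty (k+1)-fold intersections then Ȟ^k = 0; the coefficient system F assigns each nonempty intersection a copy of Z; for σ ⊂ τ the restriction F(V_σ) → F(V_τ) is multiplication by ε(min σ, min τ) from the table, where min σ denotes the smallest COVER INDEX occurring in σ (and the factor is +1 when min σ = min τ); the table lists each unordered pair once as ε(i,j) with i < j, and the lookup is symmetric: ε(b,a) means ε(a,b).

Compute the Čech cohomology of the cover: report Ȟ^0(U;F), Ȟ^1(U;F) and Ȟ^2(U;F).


Ȟ^0 ≅ Z,  Ȟ^1 ≅ Z,  Ȟ^2 ≅ 0

nonempty intersections:
  V12={t7} V13={t6} V23={t5}
C dims 3,3; δ0: rk 2, SNF 1^2
Ȟ^0: (3−2)−0=1 ⇒ Z
Ȟ^1: (3−0)−2=1 ⇒ Z
Ȟ^2: (0−0)−0=0 ⇒ 0


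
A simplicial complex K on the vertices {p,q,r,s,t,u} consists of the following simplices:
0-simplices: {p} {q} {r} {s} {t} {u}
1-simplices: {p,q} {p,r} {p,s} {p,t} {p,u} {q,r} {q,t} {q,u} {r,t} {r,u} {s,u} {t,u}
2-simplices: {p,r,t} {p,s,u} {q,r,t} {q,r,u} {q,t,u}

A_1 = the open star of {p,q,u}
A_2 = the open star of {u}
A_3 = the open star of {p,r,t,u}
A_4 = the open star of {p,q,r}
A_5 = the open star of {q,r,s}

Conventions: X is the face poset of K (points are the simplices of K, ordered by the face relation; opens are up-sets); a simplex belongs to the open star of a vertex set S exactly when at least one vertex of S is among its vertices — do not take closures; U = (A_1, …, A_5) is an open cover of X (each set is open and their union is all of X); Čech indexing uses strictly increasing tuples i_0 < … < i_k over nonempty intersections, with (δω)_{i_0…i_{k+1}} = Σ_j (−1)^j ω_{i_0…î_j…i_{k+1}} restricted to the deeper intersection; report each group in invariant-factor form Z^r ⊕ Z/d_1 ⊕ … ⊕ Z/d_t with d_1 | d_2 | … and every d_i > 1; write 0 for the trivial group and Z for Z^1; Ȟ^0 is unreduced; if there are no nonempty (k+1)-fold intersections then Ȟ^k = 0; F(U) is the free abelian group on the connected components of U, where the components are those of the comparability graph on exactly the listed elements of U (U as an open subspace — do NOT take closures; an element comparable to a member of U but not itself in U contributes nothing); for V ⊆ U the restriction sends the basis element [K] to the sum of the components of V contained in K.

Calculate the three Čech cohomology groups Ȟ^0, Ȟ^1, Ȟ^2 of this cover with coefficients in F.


nonempty overlaps:
  A1={{p},{q},{u},{p,q},{p,r},{p,s},{p,t},{p,u},{q,r},{q,t},{q,u},{r,u},{s,u},{t,u},{p,r,t},{p,s,u},{q,r,t},{q,r,u},{q,t,u}} A2={{u},{p,u},{q,u},{r,u},{s,u},{t,u},{p,s,u},{q,r,u},{q,t,u}} A3={{p},{r},{t},{u},{p,q},{p,r},{p,s},{p,t},{p,u},{q,r},{q,t},{q,u},{r,t},{r,u},{s,u},{t,u},{p,r,t},{p,s,u},{q,r,t},{q,r,u},{q,t,u}} A4={{p},{q},{r},{p,q},{p,r},{p,s},{p,t},{p,u},{q,r},{q,t},{q,u},{r,t},{r,u},{p,r,t},{p,s,u},{q,r,t},{q,r,u},{q,t,u}} A5={{q},{r},{s},{p,q},{p,r},{p,s},{q,r},{q,t},{q,u},{r,t},{r,u},{s,u},{p,r,t},{p,s,u},{q,r,t},{q,r,u},{q,t,u}}
  A12={{u},{p,u},{q,u},{r,u},{s,u},{t,u},{p,s,u},{q,r,u},{q,t,u}} A13={{p},{u},{p,q},{p,r},{p,s},{p,t},{p,u},{q,r},{q,t},{q,u},{r,u},{s,u},{t,u},{p,r,t},{p,s,u},{q,r,t},{q,r,u},{q,t,u}} A14={{p},{q},{p,q},{p,r},{p,s},{p,t},{p,u},{q,r},{q,t},{q,u},{r,u},{p,r,t},{p,s,u},{q,r,t},{q,r,u},{q,t,u}} A15={{q},{p,q},{p,r},{p,s},{q,r},{q,t},{q,u},{r,u},{s,u},{p,r,t},{p,s,u},{q,r,t},{q,r,u},{q,t,u}} A23={{u},{p,u},{q,u},{r,u},{s,u},{t,u},{p,s,u},{q,r,u},{q,t,u}} A24={{p,u},{q,u},{r,u},{p,s,u},{q,r,u},{q,t,u}} A25={{q,u},{r,u},{s,u},{p,s,u},{q,r,u},{q,t,u}} A34={{p},{r},{p,q},{p,r},{p,s},{p,t},{p,u},{q,r},{q,t},{q,u},{r,t},{r,u},{p,r,t},{p,s,u},{q,r,t},{q,r,u},{q,t,u}} A35={{r},{p,q},{p,r},{p,s},{q,r},{q,t},{q,u},{r,t},{r,u},{s,u},{p,r,t},{p,s,u},{q,r,t},{q,r,u},{q,t,u}} A45={{q},{r},{p,q},{p,r},{p,s},{q,r},{q,t},{q,u},{r,t},{r,u},{p,r,t},{p,s,u},{q,r,t},{q,r,u},{q,t,u}}
  A123={{u},{p,u},{q,u},{r,u},{s,u},{t,u},{p,s,u},{q,r,u},{q,t,u}} A124={{p,u},{q,u},{r,u},{p,s,u},{q,r,u},{q,t,u}} A125={{q,u},{r,u},{s,u},{p,s,u},{q,r,u},{q,t,u}} A134={{p},{p,q},{p,r},{p,s},{p,t},{p,u},{q,r},{q,t},{q,u},{r,u},{p,r,t},{p,s,u},{q,r,t},{q,r,u},{q,t,u}} A135={{p,q},{p,r},{p,s},{q,r},{q,t},{q,u},{r,u},{s,u},{p,r,t},{p,s,u},{q,r,t},{q,r,u},{q,t,u}} A145={{q},{p,q},{p,r},{p,s},{q,r},{q,t},{q,u},{r,u},{p,r,t},{p,s,u},{q,r,t},{q,r,u},{q,t,u}} A234={{p,u},{q,u},{r,u},{p,s,u},{q,r,u},{q,t,u}} A235={{q,u},{r,u},{s,u},{p,s,u},{q,r,u},{q,t,u}} A245={{q,u},{r,u},{p,s,u},{q,r,u},{q,t,u}} A345={{r},{p,q},{p,r},{p,s},{q,r},{q,t},{q,u},{r,t},{r,u},{p,r,t},{p,s,u},{q,r,t},{q,r,u},{q,t,u}}
  A1234={{p,u},{q,u},{r,u},{p,s,u},{q,r,u},{q,t,u}} A1235={{q,u},{r,u},{s,u},{p,s,u},{q,r,u},{q,t,u}} A1245={{q,u},{r,u},{p,s,u},{q,r,u},{q,t,u}} A1345={{p,q},{p,r},{p,s},{q,r},{q,t},{q,u},{r,u},{p,r,t},{p,s,u},{q,r,t},{q,r,u},{q,t,u}} A2345={{q,u},{r,u},{p,s,u},{q,r,u},{q,t,u}}
  A12345={{q,u},{r,u},{p,s,u},{q,r,u},{q,t,u}}
components per intersection:
  A1: {{p},{q},{u},{p,q},{p,r},{p,s},{p,t},{p,u},{q,r},{q,t},{q,u},{r,u},{s,u},{t,u},{p,r,t},{p,s,u},{q,r,t},{q,r,u},{q,t,u}}
  A2: {{u},{p,u},{q,u},{r,u},{s,u},{t,u},{p,s,u},{q,r,u},{q,t,u}}
  A3: {{p},{r},{t},{u},{p,q},{p,r},{p,s},{p,t},{p,u},{q,r},{q,t},{q,u},{r,t},{r,u},{s,u},{t,u},{p,r,t},{p,s,u},{q,r,t},{q,r,u},{q,t,u}}
  A4: {{p},{q},{r},{p,q},{p,r},{p,s},{p,t},{p,u},{q,r},{q,t},{q,u},{r,t},{r,u},{p,r,t},{p,s,u},{q,r,t},{q,r,u},{q,t,u}}
  A5: {{q},{r},{p,q},{p,r},{q,r},{q,t},{q,u},{r,t},{r,u},{p,r,t},{q,r,t},{q,r,u},{q,t,u}} {{s},{p,s},{s,u},{p,s,u}}
  A12: {{u},{p,u},{q,u},{r,u},{s,u},{t,u},{p,s,u},{q,r,u},{q,t,u}}
  A13: {{p},{u},{p,q},{p,r},{p,s},{p,t},{p,u},{q,r},{q,t},{q,u},{r,u},{s,u},{t,u},{p,r,t},{p,s,u},{q,r,t},{q,r,u},{q,t,u}}
  A14: {{p},{q},{p,q},{p,r},{p,s},{p,t},{p,u},{q,r},{q,t},{q,u},{r,u},{p,r,t},{p,s,u},{q,r,t},{q,r,u},{q,t,u}}
  A15: {{q},{p,q},{q,r},{q,t},{q,u},{r,u},{q,r,t},{q,r,u},{q,t,u}} {{p,r},{p,r,t}} {{p,s},{s,u},{p,s,u}}
  A23: {{u},{p,u},{q,u},{r,u},{s,u},{t,u},{p,s,u},{q,r,u},{q,t,u}}
  A24: {{p,u},{p,s,u}} {{q,u},{r,u},{q,r,u},{q,t,u}}
  A25: {{q,u},{r,u},{q,r,u},{q,t,u}} {{s,u},{p,s,u}}
  A34: {{p},{r},{p,q},{p,r},{p,s},{p,t},{p,u},{q,r},{q,t},{q,u},{r,t},{r,u},{p,r,t},{p,s,u},{q,r,t},{q,r,u},{q,t,u}}
  A35: {{r},{p,r},{q,r},{q,t},{q,u},{r,t},{r,u},{p,r,t},{q,r,t},{q,r,u},{q,t,u}} {{p,q}} {{p,s},{s,u},{p,s,u}}
  A45: {{q},{r},{p,q},{p,r},{q,r},{q,t},{q,u},{r,t},{r,u},{p,r,t},{q,r,t},{q,r,u},{q,t,u}} {{p,s},{p,s,u}}
  A123: {{u},{p,u},{q,u},{r,u},{s,u},{t,u},{p,s,u},{q,r,u},{q,t,u}}
  A124: {{p,u},{p,s,u}} {{q,u},{r,u},{q,r,u},{q,t,u}}
  A125: {{q,u},{r,u},{q,r,u},{q,t,u}} {{s,u},{p,s,u}}
  A134: {{p},{p,q},{p,r},{p,s},{p,t},{p,u},{p,r,t},{p,s,u}} {{q,r},{q,t},{q,u},{r,u},{q,r,t},{q,r,u},{q,t,u}}
  A135: {{p,q}} {{p,r},{p,r,t}} {{p,s},{s,u},{p,s,u}} {{q,r},{q,t},{q,u},{r,u},{q,r,t},{q,r,u},{q,t,u}}
  A145: {{q},{p,q},{q,r},{q,t},{q,u},{r,u},{q,r,t},{q,r,u},{q,t,u}} {{p,r},{p,r,t}} {{p,s},{p,s,u}}
  A234: {{p,u},{p,s,u}} {{q,u},{r,u},{q,r,u},{q,t,u}}
  A235: {{q,u},{r,u},{q,r,u},{q,t,u}} {{s,u},{p,s,u}}
  A245: {{q,u},{r,u},{q,r,u},{q,t,u}} {{p,s,u}}
  A345: {{r},{p,r},{q,r},{q,t},{q,u},{r,t},{r,u},{p,r,t},{q,r,t},{q,r,u},{q,t,u}} {{p,q}} {{p,s},{p,s,u}}
  A1234: {{p,u},{p,s,u}} {{q,u},{r,u},{q,r,u},{q,t,u}}
  A1235: {{q,u},{r,u},{q,r,u},{q,t,u}} {{s,u},{p,s,u}}
  A1245: {{q,u},{r,u},{q,r,u},{q,t,u}} {{p,s,u}}
  A1345: {{p,q}} {{p,r},{p,r,t}} {{p,s},{p,s,u}} {{q,r},{q,t},{q,u},{r,u},{q,r,t},{q,r,u},{q,t,u}}
  A2345: {{q,u},{r,u},{q,r,u},{q,t,u}} {{p,s,u}}
  A12345: {{q,u},{r,u},{q,r,u},{q,t,u}} {{p,s,u}}
C dims 6,17,23,12; δ0: rk 5, SNF 1^5; δ1: rk 12, SNF 1^12; δ2: rk 10, SNF 1^10
degree 0: 6−5−0 = 1 → Ȟ^0 ≅ Z
degree 1: 17−12−5 = 0 → Ȟ^1 ≅ 0
degree 2: 23−10−12 = 1 → Ȟ^2 ≅ Z

Ȟ^0 = Z, Ȟ^1 = 0, Ȟ^2 = Z


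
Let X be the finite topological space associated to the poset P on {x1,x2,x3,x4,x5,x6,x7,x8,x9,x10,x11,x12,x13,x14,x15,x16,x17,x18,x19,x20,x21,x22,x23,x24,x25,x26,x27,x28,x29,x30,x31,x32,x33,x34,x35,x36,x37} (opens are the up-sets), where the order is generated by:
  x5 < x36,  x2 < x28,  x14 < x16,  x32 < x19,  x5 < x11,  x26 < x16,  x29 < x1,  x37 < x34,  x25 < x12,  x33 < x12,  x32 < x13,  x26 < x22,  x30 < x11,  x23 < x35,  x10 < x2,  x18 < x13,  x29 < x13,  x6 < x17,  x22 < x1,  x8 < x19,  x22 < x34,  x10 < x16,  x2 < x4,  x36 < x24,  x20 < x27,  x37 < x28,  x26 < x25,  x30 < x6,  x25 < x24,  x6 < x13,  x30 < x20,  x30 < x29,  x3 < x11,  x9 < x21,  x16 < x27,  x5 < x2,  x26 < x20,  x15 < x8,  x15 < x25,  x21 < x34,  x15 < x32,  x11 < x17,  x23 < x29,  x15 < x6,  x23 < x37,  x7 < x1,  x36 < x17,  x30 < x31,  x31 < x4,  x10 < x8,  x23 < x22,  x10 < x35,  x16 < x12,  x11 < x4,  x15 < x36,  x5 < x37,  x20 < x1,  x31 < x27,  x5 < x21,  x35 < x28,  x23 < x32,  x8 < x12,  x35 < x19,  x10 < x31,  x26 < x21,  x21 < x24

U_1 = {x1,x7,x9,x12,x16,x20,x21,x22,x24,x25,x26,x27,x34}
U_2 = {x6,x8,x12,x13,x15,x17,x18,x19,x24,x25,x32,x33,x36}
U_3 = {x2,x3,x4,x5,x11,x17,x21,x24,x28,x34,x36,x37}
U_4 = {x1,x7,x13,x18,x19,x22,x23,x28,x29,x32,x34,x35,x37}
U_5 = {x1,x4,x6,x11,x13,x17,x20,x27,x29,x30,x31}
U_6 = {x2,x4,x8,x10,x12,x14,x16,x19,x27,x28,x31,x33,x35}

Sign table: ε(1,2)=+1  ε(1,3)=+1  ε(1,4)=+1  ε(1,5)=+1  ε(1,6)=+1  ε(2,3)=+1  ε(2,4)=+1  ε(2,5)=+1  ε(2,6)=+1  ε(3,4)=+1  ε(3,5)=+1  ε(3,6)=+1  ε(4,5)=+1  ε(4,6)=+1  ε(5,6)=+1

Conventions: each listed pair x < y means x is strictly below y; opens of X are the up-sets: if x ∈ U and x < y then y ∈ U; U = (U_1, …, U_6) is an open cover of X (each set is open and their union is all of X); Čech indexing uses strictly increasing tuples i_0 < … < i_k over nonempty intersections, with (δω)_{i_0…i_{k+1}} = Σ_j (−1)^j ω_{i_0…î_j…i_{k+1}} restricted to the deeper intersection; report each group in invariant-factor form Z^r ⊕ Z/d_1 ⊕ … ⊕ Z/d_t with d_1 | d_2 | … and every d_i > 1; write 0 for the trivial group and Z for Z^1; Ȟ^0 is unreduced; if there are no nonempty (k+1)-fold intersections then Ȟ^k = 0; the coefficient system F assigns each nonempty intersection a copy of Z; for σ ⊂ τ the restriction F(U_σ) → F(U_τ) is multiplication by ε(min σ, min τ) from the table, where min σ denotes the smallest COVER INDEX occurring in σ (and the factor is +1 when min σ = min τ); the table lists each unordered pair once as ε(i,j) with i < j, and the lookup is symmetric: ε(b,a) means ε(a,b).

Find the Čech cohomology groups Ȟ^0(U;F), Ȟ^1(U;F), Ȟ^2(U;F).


intersection data:
  U12={x12,x24,x25} U13={x21,x24,x34} U14={x1,x7,x22,x34} U15={x1,x20,x27} U16={x12,x16,x27} U23={x17,x24,x36} U24={x13,x18,x19,x32} U25={x6,x13,x17} U26={x8,x12,x19,x33} U34={x28,x34,x37} U35={x4,x11,x17} U36={x2,x4,x28} U45={x1,x13,x29} U46={x19,x28,x35} U56={x4,x27,x31}
  U123={x24} U126={x12} U134={x34} U145={x1} U156={x27} U235={x17} U245={x13} U246={x19} U346={x28} U356={x4}
C dims 6,15,10; δ0: rk 5, SNF 1^5; δ1: rk 10, SNF 1^9·2
Ȟ^0 = (6 − 5) − 0 = 1, so Ȟ^0 ≅ Z
Ȟ^1 = (15 − 10) − 5 = 0, so Ȟ^1 ≅ 0
Ȟ^2 = (10 − 0) − 10 = 0 plus torsion [2], so Ȟ^2 ≅ Z/2

Ȟ^0(U;F) ≅ Z; Ȟ^1(U;F) ≅ 0; Ȟ^2(U;F) ≅ Z/2


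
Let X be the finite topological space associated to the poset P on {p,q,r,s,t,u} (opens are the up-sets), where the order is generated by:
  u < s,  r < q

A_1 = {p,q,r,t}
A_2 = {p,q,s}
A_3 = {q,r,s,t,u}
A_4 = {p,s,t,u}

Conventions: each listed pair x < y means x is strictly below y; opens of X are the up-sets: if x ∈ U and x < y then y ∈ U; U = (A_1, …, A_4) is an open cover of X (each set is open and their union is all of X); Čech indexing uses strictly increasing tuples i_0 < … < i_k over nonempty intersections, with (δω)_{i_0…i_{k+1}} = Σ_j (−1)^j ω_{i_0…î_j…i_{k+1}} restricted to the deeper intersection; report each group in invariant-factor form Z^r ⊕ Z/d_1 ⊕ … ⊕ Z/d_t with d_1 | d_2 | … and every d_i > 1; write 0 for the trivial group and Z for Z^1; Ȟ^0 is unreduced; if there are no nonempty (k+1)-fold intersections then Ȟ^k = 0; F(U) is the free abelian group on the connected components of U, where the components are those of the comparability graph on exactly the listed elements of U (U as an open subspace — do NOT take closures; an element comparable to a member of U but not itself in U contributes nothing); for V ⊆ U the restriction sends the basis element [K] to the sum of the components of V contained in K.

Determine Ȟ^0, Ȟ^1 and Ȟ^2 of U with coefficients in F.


Ȟ^0 = Z^4; Ȟ^1 = 0; Ȟ^2 = 0

intersection data:
  A12={p,q} A13={q,r,t} A14={p,t} A23={q,s} A24={p,s} A34={s,t,u}
  A123={q} A124={p} A134={t} A234={s}
components per intersection:
  A1: {p} {q,r} {t}
  A2: {p} {q} {s}
  A3: {q,r} {s,u} {t}
  A4: {p} {s,u} {t}
  A12: {p} {q}
  A13: {q,r} {t}
  A14: {p} {t}
  A23: {q} {s}
  A24: {p} {s}
  A34: {s,u} {t}
  A123: {q}
  A124: {p}
  A134: {t}
  A234: {s}
C dims 12,12,4; δ0: rk 8, SNF 1^8; δ1: rk 4, SNF 1^4
Ȟ^0 = (12 − 8) − 0 = 4, so Ȟ^0 ≅ Z^4
Ȟ^1 = (12 − 4) − 8 = 0, so Ȟ^1 ≅ 0
Ȟ^2 = (4 − 0) − 4 = 0, so Ȟ^2 ≅ 0


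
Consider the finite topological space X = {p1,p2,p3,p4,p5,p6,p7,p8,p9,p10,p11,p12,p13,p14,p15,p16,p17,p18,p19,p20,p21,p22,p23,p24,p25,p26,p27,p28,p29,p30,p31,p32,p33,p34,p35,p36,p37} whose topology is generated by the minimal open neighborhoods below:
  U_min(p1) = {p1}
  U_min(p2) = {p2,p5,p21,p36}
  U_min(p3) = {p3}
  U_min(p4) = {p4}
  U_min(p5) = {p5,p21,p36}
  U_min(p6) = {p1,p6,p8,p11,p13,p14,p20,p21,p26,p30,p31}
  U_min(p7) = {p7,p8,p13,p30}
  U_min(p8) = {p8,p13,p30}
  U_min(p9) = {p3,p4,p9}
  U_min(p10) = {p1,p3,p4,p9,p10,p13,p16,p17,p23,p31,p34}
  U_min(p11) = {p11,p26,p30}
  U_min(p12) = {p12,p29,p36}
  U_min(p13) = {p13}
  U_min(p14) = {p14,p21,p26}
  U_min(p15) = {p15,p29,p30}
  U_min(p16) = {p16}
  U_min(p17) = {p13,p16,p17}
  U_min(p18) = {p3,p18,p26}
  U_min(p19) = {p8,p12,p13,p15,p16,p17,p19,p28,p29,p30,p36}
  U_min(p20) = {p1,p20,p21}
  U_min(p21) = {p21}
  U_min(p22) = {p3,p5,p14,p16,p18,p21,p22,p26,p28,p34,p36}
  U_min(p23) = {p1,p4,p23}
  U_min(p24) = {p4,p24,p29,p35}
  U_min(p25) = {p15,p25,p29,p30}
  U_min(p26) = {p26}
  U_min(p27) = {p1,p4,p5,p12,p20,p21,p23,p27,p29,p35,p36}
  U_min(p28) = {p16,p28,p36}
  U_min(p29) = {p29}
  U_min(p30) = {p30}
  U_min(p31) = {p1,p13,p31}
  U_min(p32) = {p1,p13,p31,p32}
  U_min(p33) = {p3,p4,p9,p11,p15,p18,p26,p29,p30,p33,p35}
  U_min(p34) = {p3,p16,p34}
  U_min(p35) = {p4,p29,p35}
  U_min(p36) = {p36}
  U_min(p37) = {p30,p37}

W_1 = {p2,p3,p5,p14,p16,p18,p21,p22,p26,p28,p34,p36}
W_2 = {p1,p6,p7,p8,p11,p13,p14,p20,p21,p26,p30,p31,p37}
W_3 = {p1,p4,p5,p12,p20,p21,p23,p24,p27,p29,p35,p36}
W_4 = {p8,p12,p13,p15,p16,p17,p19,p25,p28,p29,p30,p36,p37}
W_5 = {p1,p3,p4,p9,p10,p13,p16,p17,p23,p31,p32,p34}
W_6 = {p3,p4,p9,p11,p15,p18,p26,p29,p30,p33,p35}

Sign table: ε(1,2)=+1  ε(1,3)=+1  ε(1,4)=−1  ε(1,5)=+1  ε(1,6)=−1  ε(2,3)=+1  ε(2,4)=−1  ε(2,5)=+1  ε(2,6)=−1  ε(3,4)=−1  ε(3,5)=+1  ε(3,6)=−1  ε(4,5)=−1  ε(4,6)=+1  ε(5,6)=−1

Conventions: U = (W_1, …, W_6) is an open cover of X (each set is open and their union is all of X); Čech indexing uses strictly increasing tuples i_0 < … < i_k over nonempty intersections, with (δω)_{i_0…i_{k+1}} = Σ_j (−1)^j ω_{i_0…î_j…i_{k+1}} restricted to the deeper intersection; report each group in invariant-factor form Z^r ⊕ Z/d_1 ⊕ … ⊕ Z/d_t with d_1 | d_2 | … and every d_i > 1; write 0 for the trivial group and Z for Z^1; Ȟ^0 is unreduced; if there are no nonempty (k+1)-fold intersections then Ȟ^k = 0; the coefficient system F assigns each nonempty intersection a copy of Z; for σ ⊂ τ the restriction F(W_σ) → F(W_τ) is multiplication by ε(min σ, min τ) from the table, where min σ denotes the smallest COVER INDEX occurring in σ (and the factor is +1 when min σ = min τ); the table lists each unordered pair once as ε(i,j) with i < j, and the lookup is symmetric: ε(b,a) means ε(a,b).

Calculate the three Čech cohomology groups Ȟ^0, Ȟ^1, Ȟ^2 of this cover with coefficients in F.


Ȟ^0(U;F) ≅ Z; Ȟ^1(U;F) ≅ 0; Ȟ^2(U;F) ≅ Z/2

cover nerve:
  W12={p14,p21,p26} W13={p5,p21,p36} W14={p16,p28,p36} W15={p3,p16,p34} W16={p3,p18,p26} W23={p1,p20,p21} W24={p8,p13,p30,p37} W25={p1,p13,p31} W26={p11,p26,p30} W34={p12,p29,p36} W35={p1,p4,p23} W36={p4,p29,p35} W45={p13,p16,p17} W46={p15,p29,p30} W56={p3,p4,p9}
  W123={p21} W126={p26} W134={p36} W145={p16} W156={p3} W235={p1} W245={p13} W246={p30} W346={p29} W356={p4}
C dims 6,15,10; δ0: rk 5, SNF 1^5; δ1: rk 10, SNF 1^9·2
Ȟ^0: (6−5)−0=1 ⇒ Z
Ȟ^1: (15−10)−5=0 ⇒ 0
Ȟ^2: (10−0)−10=0 plus torsion [2] ⇒ Z/2


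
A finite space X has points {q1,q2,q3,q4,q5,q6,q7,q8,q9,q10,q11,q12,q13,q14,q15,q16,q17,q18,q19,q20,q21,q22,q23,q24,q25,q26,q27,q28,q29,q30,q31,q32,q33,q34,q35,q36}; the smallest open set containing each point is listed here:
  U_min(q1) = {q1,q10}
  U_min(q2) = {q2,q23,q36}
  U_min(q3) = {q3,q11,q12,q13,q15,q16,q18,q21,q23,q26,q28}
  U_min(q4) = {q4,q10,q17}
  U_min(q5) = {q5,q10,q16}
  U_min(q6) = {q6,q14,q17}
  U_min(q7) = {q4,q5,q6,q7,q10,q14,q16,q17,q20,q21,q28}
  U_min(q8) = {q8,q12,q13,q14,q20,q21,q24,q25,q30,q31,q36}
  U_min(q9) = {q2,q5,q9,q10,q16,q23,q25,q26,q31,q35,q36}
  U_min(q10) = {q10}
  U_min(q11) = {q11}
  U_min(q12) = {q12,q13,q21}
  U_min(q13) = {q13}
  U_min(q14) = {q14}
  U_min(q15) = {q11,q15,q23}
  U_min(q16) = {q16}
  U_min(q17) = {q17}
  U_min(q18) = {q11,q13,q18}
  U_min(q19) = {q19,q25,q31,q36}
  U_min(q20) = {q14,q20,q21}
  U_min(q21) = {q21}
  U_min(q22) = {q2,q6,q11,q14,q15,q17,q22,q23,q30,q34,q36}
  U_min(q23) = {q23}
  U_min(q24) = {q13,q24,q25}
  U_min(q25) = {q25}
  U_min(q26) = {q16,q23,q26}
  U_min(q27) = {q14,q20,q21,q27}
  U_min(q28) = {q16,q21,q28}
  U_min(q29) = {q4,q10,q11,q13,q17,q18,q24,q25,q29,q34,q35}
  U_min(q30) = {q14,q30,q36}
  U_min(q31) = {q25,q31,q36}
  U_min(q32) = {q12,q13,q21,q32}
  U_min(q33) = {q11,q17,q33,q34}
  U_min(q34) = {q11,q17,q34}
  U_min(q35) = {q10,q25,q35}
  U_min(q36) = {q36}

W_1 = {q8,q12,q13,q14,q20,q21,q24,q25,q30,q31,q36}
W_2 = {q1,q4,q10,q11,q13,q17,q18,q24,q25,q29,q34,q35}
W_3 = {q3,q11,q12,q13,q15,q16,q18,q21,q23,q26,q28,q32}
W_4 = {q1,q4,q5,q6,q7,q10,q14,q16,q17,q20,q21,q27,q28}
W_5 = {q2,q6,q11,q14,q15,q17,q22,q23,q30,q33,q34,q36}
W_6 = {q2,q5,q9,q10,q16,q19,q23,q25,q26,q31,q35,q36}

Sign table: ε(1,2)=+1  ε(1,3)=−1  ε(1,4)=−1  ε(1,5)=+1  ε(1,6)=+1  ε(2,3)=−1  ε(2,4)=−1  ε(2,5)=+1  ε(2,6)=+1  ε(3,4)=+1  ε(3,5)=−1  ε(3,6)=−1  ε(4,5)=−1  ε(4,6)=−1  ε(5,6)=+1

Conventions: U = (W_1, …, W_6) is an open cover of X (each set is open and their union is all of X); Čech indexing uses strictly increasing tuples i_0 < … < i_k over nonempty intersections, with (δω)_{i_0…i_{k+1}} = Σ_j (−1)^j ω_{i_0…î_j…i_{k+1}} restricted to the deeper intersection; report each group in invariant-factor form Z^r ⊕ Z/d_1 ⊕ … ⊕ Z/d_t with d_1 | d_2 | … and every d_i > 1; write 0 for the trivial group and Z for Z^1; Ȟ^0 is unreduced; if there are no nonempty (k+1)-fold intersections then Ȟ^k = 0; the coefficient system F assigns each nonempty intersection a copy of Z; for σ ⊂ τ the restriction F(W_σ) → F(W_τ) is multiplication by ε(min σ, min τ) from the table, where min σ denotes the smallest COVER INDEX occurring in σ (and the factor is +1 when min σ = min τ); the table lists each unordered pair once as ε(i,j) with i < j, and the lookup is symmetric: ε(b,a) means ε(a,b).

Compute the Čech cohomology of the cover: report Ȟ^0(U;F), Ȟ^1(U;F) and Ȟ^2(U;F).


cover nerve:
  W12={q13,q24,q25} W13={q12,q13,q21} W14={q14,q20,q21} W15={q14,q30,q36} W16={q25,q31,q36} W23={q11,q13,q18} W24={q1,q4,q10,q17} W25={q11,q17,q34} W26={q10,q25,q35} W34={q16,q21,q28} W35={q11,q15,q23} W36={q16,q23,q26} W45={q6,q14,q17} W46={q5,q10,q16} W56={q2,q23,q36}
  W123={q13} W126={q25} W134={q21} W145={q14} W156={q36} W235={q11} W245={q17} W246={q10} W346={q16} W356={q23}
C dims 6,15,10; δ0: rk 5, SNF 1^5; δ1: rk 10, SNF 1^9·2
Ȟ^0: (6−5)−0=1 ⇒ Z
Ȟ^1: (15−10)−5=0 ⇒ 0
Ȟ^2: (10−0)−10=0 plus torsion [2] ⇒ Z/2

Ȟ^0 = Z, Ȟ^1 = 0 and Ȟ^2 = Z/2


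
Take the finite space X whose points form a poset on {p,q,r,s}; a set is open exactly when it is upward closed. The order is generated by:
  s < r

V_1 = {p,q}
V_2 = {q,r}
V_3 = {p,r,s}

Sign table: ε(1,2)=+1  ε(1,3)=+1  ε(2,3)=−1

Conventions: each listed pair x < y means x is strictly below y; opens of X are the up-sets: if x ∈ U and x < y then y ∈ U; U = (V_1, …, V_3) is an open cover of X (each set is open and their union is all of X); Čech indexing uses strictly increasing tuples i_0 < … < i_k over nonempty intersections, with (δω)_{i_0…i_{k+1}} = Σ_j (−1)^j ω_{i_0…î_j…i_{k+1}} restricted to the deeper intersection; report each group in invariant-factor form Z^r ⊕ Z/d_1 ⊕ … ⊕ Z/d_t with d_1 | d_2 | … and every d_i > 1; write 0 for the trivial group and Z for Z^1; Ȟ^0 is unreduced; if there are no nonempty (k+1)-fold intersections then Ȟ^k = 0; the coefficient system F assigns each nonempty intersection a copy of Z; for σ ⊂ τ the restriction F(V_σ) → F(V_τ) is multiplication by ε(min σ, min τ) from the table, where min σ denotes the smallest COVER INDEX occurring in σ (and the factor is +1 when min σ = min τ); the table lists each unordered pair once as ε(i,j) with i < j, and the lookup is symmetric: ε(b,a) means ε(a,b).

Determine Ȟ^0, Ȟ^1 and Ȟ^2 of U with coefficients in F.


Ȟ^0 = 0, Ȟ^1 = Z/2 and Ȟ^2 = 0

nonempty overlaps:
  V12={q} V13={p} V23={r}
C dims 3,3; δ0: rk 3, SNF 1^2·2
degree 0: 3−3−0 = 0 → Ȟ^0 ≅ 0
degree 1: 3−0−3 = 0 plus torsion [2] → Ȟ^1 ≅ Z/2
degree 2: 0−0−0 = 0 → Ȟ^2 ≅ 0
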